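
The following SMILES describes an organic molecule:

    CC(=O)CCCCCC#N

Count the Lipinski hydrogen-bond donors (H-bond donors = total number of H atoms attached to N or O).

0

Donors: find every N or O and count the H atoms it carries.
  atom 3 (O): bond orders sum to 2 → 0 H
  atom 10 (N): bond orders sum to 3 → 0 H
Lipinski HBD = 0.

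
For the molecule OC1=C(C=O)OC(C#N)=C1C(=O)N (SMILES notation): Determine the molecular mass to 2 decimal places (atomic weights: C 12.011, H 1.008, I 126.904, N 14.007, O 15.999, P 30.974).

180.12 g/mol

First, the molecular formula is C7H4N2O4 (counting implicit H from valence).
  C: 7 × 12.011 = 84.077
  H: 4 × 1.008 = 4.032
  N: 2 × 14.007 = 28.014
  O: 4 × 15.999 = 63.996
Sum: 7×12.011 + 4×1.008 + 2×14.007 + 4×15.999 = 180.119 → 180.12 g/mol.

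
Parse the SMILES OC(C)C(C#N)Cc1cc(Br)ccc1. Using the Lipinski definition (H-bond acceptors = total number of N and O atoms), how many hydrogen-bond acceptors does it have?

2

N atoms: 1; O atoms: 1.
Lipinski HBA = 1 + 1 = 2.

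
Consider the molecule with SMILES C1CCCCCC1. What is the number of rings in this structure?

In SMILES, each pair of matching ring-closure digits denotes one ring-closing bond; the number of such bonds equals the number of independent rings.
Ring-closure bonds here: 1.

1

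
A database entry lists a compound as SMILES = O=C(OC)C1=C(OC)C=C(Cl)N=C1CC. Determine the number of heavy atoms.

15

Every atom symbol written in the SMILES (organic subset) is one heavy atom; implicit H are not written.
Heavy atoms by element → C:10, Cl:1, N:1, O:3.
Total: 15.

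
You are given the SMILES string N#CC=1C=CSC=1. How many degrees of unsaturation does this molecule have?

5

Degree of unsaturation = (number of rings) + (number of π bonds).
Ring closures in the SMILES: 1.
π bonds: 2 double bonds (each 1 DoU), 1 triple bond (each 2 DoU) → 4 DoU from unsaturation.
Total DoU = 1 + 4 = 5.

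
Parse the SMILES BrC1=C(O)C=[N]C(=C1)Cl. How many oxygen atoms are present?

Scan the SMILES for O atoms (remember two-letter symbols like Cl and Br are single atoms).
Oxygen count: 1.

1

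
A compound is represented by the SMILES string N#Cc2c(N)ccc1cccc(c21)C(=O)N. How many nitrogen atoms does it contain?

Scan the SMILES for N atoms (remember two-letter symbols like Cl and Br are single atoms).
Nitrogen count: 3.

3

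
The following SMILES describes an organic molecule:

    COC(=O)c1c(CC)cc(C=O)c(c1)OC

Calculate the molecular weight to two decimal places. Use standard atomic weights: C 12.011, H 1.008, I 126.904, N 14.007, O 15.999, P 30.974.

First, the molecular formula is C12H14O4 (counting implicit H from valence).
  C: 12 × 12.011 = 144.132
  H: 14 × 1.008 = 14.112
  O: 4 × 15.999 = 63.996
Sum: 12×12.011 + 14×1.008 + 4×15.999 = 222.240 → 222.24 g/mol.

222.24 g/mol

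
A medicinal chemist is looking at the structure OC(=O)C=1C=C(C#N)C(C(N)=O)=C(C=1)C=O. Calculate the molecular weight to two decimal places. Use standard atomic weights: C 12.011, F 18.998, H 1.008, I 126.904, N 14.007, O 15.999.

First, the molecular formula is C10H6N2O4 (counting implicit H from valence).
  C: 10 × 12.011 = 120.110
  H: 6 × 1.008 = 6.048
  N: 2 × 14.007 = 28.014
  O: 4 × 15.999 = 63.996
Sum: 10×12.011 + 6×1.008 + 2×14.007 + 4×15.999 = 218.168 → 218.17 g/mol.

218.17 g/mol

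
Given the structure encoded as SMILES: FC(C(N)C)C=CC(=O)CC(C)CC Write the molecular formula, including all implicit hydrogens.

Walk through each heavy atom and fill implicit hydrogens from standard valence (C 4, N 3, O 2, S 2, halogen 1):
  atom 1: F (halogen, monovalent) → 0 H
  atom 2: C, bond orders sum to 3 (valence 4) → 1 H
  atom 3: C, bond orders sum to 3 (valence 4) → 1 H
  atom 4: N, bond orders sum to 1 (valence 3) → 2 H
  atom 5: C, bond orders sum to 1 (valence 4) → 3 H
  atom 6: C, bond orders sum to 3 (valence 4) → 1 H
  atom 7: C, bond orders sum to 3 (valence 4) → 1 H
  atom 8: C, bond orders sum to 4 (valence 4) → 0 H
  atom 9: O, bond orders sum to 2 (valence 2) → 0 H
  atom 10: C, bond orders sum to 2 (valence 4) → 2 H
  atom 11: C, bond orders sum to 3 (valence 4) → 1 H
  atom 12: C, bond orders sum to 1 (valence 4) → 3 H
  atom 13: C, bond orders sum to 2 (valence 4) → 2 H
  atom 14: C, bond orders sum to 1 (valence 4) → 3 H
Totals → C:11, H:20, F:1, N:1, O:1.

C11H20FNO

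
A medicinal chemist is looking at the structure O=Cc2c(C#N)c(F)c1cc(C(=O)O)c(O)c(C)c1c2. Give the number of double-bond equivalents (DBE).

11

Molecular formula: C14H8FNO4.
DoU = (2C + 2 + N − H − X) / 2, where X is the halogen count and O/S are ignored.
    = (2·14 + 2 + 1 − 8 − 1) / 2 = 22 / 2 = 11.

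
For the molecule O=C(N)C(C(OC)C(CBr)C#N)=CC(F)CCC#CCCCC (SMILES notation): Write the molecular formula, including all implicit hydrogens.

Walk through each heavy atom and fill implicit hydrogens from standard valence (C 4, N 3, O 2, S 2, halogen 1):
  atom 1: O, bond orders sum to 2 (valence 2) → 0 H
  atom 2: C, bond orders sum to 4 (valence 4) → 0 H
  atom 3: N, bond orders sum to 1 (valence 3) → 2 H
  atom 4: C, bond orders sum to 4 (valence 4) → 0 H
  atom 5: C, bond orders sum to 3 (valence 4) → 1 H
  atom 6: O, bond orders sum to 2 (valence 2) → 0 H
  atom 7: C, bond orders sum to 1 (valence 4) → 3 H
  atom 8: C, bond orders sum to 3 (valence 4) → 1 H
  atom 9: C, bond orders sum to 2 (valence 4) → 2 H
  atom 10: Br (halogen, monovalent) → 0 H
  atom 11: C, bond orders sum to 4 (valence 4) → 0 H
  atom 12: N, bond orders sum to 3 (valence 3) → 0 H
  atom 13: C, bond orders sum to 3 (valence 4) → 1 H
  atom 14: C, bond orders sum to 3 (valence 4) → 1 H
  atom 15: F (halogen, monovalent) → 0 H
  atom 16: C, bond orders sum to 2 (valence 4) → 2 H
  atom 17: C, bond orders sum to 2 (valence 4) → 2 H
  atom 18: C, bond orders sum to 4 (valence 4) → 0 H
  atom 19: C, bond orders sum to 4 (valence 4) → 0 H
  atom 20: C, bond orders sum to 2 (valence 4) → 2 H
  atom 21: C, bond orders sum to 2 (valence 4) → 2 H
  atom 22: C, bond orders sum to 2 (valence 4) → 2 H
  atom 23: C, bond orders sum to 1 (valence 4) → 3 H
Totals → C:17, H:24, Br:1, F:1, N:2, O:2.

C17H24BrFN2O2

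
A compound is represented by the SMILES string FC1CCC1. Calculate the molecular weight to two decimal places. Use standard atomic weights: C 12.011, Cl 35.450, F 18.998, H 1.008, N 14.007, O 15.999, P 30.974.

74.10 g/mol

First, the molecular formula is C4H7F (counting implicit H from valence).
  C: 4 × 12.011 = 48.044
  F: 1 × 18.998 = 18.998
  H: 7 × 1.008 = 7.056
Sum: 4×12.011 + 1×18.998 + 7×1.008 = 74.098 → 74.10 g/mol.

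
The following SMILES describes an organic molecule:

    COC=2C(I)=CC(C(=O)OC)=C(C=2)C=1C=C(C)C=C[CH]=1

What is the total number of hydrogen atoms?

15

Walk through each heavy atom and fill implicit hydrogens from standard valence (C 4, N 3, O 2, S 2, halogen 1):
  atom 1: C, bond orders sum to 1 (valence 4) → 3 H
  atom 2: O, bond orders sum to 2 (valence 2) → 0 H
  atom 3: C, bond orders sum to 4 (valence 4) → 0 H
  atom 4: C, bond orders sum to 4 (valence 4) → 0 H
  atom 5: I (halogen, monovalent) → 0 H
  atom 6: C, bond orders sum to 3 (valence 4) → 1 H
  atom 7: C, bond orders sum to 4 (valence 4) → 0 H
  atom 8: C, bond orders sum to 4 (valence 4) → 0 H
  atom 9: O, bond orders sum to 2 (valence 2) → 0 H
  atom 10: O, bond orders sum to 2 (valence 2) → 0 H
  atom 11: C, bond orders sum to 1 (valence 4) → 3 H
  atom 12: C, bond orders sum to 4 (valence 4) → 0 H
  atom 13: C, bond orders sum to 3 (valence 4) → 1 H
  atom 14: C, bond orders sum to 4 (valence 4) → 0 H
  atom 15: C, bond orders sum to 3 (valence 4) → 1 H
  atom 16: C, bond orders sum to 4 (valence 4) → 0 H
  atom 17: C, bond orders sum to 1 (valence 4) → 3 H
  atom 18: C, bond orders sum to 3 (valence 4) → 1 H
  atom 19: C, bond orders sum to 3 (valence 4) → 1 H
  atom 20: C with explicit H count 1
Total hydrogens: 15.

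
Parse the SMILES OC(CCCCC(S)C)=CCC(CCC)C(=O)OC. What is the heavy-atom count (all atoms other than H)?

Every atom symbol written in the SMILES (organic subset) is one heavy atom; implicit H are not written.
Heavy atoms by element → C:15, O:3, S:1.
Total: 19.

19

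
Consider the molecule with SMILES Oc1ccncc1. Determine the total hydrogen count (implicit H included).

Walk through each heavy atom and fill implicit hydrogens from standard valence (C 4, N 3, O 2, S 2, halogen 1); for lowercase aromatic atoms, an aromatic c carries 1 H when it has two neighbours and 0 H with three, and aromatic n carries 0 H:
  atom 1: O, bond orders sum to 1 (valence 2) → 1 H
  atom 2: aromatic c, 3 neighbours → 0 H
  atom 3: aromatic c, 2 neighbours → 1 H
  atom 4: aromatic c, 2 neighbours → 1 H
  atom 5: aromatic n, 2 neighbours → 0 H
  atom 6: aromatic c, 2 neighbours → 1 H
  atom 7: aromatic c, 2 neighbours → 1 H
Total hydrogens: 5.

5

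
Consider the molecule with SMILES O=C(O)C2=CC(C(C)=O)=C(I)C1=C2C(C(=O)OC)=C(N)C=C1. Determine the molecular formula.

C15H12INO5

Walk through each heavy atom and fill implicit hydrogens from standard valence (C 4, N 3, O 2, S 2, halogen 1):
  atom 1: O, bond orders sum to 2 (valence 2) → 0 H
  atom 2: C, bond orders sum to 4 (valence 4) → 0 H
  atom 3: O, bond orders sum to 1 (valence 2) → 1 H
  atom 4: C, bond orders sum to 4 (valence 4) → 0 H
  atom 5: C, bond orders sum to 3 (valence 4) → 1 H
  atom 6: C, bond orders sum to 4 (valence 4) → 0 H
  atom 7: C, bond orders sum to 4 (valence 4) → 0 H
  atom 8: C, bond orders sum to 1 (valence 4) → 3 H
  atom 9: O, bond orders sum to 2 (valence 2) → 0 H
  atom 10: C, bond orders sum to 4 (valence 4) → 0 H
  atom 11: I (halogen, monovalent) → 0 H
  atom 12: C, bond orders sum to 4 (valence 4) → 0 H
  atom 13: C, bond orders sum to 4 (valence 4) → 0 H
  atom 14: C, bond orders sum to 4 (valence 4) → 0 H
  atom 15: C, bond orders sum to 4 (valence 4) → 0 H
  atom 16: O, bond orders sum to 2 (valence 2) → 0 H
  atom 17: O, bond orders sum to 2 (valence 2) → 0 H
  atom 18: C, bond orders sum to 1 (valence 4) → 3 H
  atom 19: C, bond orders sum to 4 (valence 4) → 0 H
  atom 20: N, bond orders sum to 1 (valence 3) → 2 H
  atom 21: C, bond orders sum to 3 (valence 4) → 1 H
  atom 22: C, bond orders sum to 3 (valence 4) → 1 H
Totals → C:15, H:12, I:1, N:1, O:5.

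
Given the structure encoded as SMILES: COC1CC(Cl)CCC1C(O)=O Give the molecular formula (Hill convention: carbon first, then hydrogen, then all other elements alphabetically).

Walk through each heavy atom and fill implicit hydrogens from standard valence (C 4, N 3, O 2, S 2, halogen 1):
  atom 1: C, bond orders sum to 1 (valence 4) → 3 H
  atom 2: O, bond orders sum to 2 (valence 2) → 0 H
  atom 3: C, bond orders sum to 3 (valence 4) → 1 H
  atom 4: C, bond orders sum to 2 (valence 4) → 2 H
  atom 5: C, bond orders sum to 3 (valence 4) → 1 H
  atom 6: Cl (halogen, monovalent) → 0 H
  atom 7: C, bond orders sum to 2 (valence 4) → 2 H
  atom 8: C, bond orders sum to 2 (valence 4) → 2 H
  atom 9: C, bond orders sum to 3 (valence 4) → 1 H
  atom 10: C, bond orders sum to 4 (valence 4) → 0 H
  atom 11: O, bond orders sum to 1 (valence 2) → 1 H
  atom 12: O, bond orders sum to 2 (valence 2) → 0 H
Totals → C:8, H:13, Cl:1, O:3.

C8H13ClO3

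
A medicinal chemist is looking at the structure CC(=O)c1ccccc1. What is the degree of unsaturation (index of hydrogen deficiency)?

Molecular formula: C8H8O.
DoU = (2C + 2 + N − H − X) / 2, where X is the halogen count and O/S are ignored.
    = (2·8 + 2 + 0 − 8 − 0) / 2 = 10 / 2 = 5.

5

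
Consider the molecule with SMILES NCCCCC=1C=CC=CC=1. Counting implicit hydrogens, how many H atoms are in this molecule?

Walk through each heavy atom and fill implicit hydrogens from standard valence (C 4, N 3, O 2, S 2, halogen 1):
  atom 1: N, bond orders sum to 1 (valence 3) → 2 H
  atom 2: C, bond orders sum to 2 (valence 4) → 2 H
  atom 3: C, bond orders sum to 2 (valence 4) → 2 H
  atom 4: C, bond orders sum to 2 (valence 4) → 2 H
  atom 5: C, bond orders sum to 2 (valence 4) → 2 H
  atom 6: C, bond orders sum to 4 (valence 4) → 0 H
  atom 7: C, bond orders sum to 3 (valence 4) → 1 H
  atom 8: C, bond orders sum to 3 (valence 4) → 1 H
  atom 9: C, bond orders sum to 3 (valence 4) → 1 H
  atom 10: C, bond orders sum to 3 (valence 4) → 1 H
  atom 11: C, bond orders sum to 3 (valence 4) → 1 H
Total hydrogens: 15.

15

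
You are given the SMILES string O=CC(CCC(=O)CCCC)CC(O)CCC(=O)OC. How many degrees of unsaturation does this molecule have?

Degree of unsaturation = (number of rings) + (number of π bonds).
Ring closures in the SMILES: 0.
π bonds: 3 double bonds (each 1 DoU) → 3 DoU from unsaturation.
Total DoU = 0 + 3 = 3.

3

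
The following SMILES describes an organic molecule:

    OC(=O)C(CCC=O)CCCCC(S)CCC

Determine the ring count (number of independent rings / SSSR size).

0

In SMILES, each pair of matching ring-closure digits denotes one ring-closing bond; the number of such bonds equals the number of independent rings.
Ring-closure bonds here: 0.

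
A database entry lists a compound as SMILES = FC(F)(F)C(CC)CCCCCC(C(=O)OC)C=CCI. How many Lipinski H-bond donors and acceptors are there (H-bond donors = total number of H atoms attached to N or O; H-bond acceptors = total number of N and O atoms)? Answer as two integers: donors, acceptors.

Donors: find every N or O and count the H atoms it carries.
  atom 15 (O): bond orders sum to 2 → 0 H
  atom 16 (O): bond orders sum to 2 → 0 H
Lipinski HBD = 0.
Acceptors: N atoms = 0, O atoms = 2 → HBA = 2.

0, 2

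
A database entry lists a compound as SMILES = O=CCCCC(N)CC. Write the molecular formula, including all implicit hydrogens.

C7H15NO

Walk through each heavy atom and fill implicit hydrogens from standard valence (C 4, N 3, O 2, S 2, halogen 1):
  atom 1: O, bond orders sum to 2 (valence 2) → 0 H
  atom 2: C, bond orders sum to 3 (valence 4) → 1 H
  atom 3: C, bond orders sum to 2 (valence 4) → 2 H
  atom 4: C, bond orders sum to 2 (valence 4) → 2 H
  atom 5: C, bond orders sum to 2 (valence 4) → 2 H
  atom 6: C, bond orders sum to 3 (valence 4) → 1 H
  atom 7: N, bond orders sum to 1 (valence 3) → 2 H
  atom 8: C, bond orders sum to 2 (valence 4) → 2 H
  atom 9: C, bond orders sum to 1 (valence 4) → 3 H
Totals → C:7, H:15, N:1, O:1.
In Hill order: C7H15NO.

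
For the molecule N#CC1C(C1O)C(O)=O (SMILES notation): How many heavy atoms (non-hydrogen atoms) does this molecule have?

Every atom symbol written in the SMILES (organic subset) is one heavy atom; implicit H are not written.
Heavy atoms by element → C:5, N:1, O:3.
Total: 9.

9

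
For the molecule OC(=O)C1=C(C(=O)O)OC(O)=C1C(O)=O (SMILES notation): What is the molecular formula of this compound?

Walk through each heavy atom and fill implicit hydrogens from standard valence (C 4, N 3, O 2, S 2, halogen 1):
  atom 1: O, bond orders sum to 1 (valence 2) → 1 H
  atom 2: C, bond orders sum to 4 (valence 4) → 0 H
  atom 3: O, bond orders sum to 2 (valence 2) → 0 H
  atom 4: C, bond orders sum to 4 (valence 4) → 0 H
  atom 5: C, bond orders sum to 4 (valence 4) → 0 H
  atom 6: C, bond orders sum to 4 (valence 4) → 0 H
  atom 7: O, bond orders sum to 2 (valence 2) → 0 H
  atom 8: O, bond orders sum to 1 (valence 2) → 1 H
  atom 9: O, bond orders sum to 2 (valence 2) → 0 H
  atom 10: C, bond orders sum to 4 (valence 4) → 0 H
  atom 11: O, bond orders sum to 1 (valence 2) → 1 H
  atom 12: C, bond orders sum to 4 (valence 4) → 0 H
  atom 13: C, bond orders sum to 4 (valence 4) → 0 H
  atom 14: O, bond orders sum to 1 (valence 2) → 1 H
  atom 15: O, bond orders sum to 2 (valence 2) → 0 H
Totals → C:7, H:4, O:8.
In Hill order: C7H4O8.

C7H4O8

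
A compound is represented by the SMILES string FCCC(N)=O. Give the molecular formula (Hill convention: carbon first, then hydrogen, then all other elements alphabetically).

Walk through each heavy atom and fill implicit hydrogens from standard valence (C 4, N 3, O 2, S 2, halogen 1):
  atom 1: F (halogen, monovalent) → 0 H
  atom 2: C, bond orders sum to 2 (valence 4) → 2 H
  atom 3: C, bond orders sum to 2 (valence 4) → 2 H
  atom 4: C, bond orders sum to 4 (valence 4) → 0 H
  atom 5: N, bond orders sum to 1 (valence 3) → 2 H
  atom 6: O, bond orders sum to 2 (valence 2) → 0 H
Totals → C:3, H:6, F:1, N:1, O:1.
In Hill order: C3H6FNO.

C3H6FNO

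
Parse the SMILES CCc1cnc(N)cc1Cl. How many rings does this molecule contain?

In SMILES, each pair of matching ring-closure digits denotes one ring-closing bond; the number of such bonds equals the number of independent rings.
Ring-closure bonds here: 1.

1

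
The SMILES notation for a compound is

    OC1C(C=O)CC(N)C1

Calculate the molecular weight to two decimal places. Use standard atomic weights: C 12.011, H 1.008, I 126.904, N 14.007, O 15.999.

First, the molecular formula is C6H11NO2 (counting implicit H from valence).
  C: 6 × 12.011 = 72.066
  H: 11 × 1.008 = 11.088
  N: 1 × 14.007 = 14.007
  O: 2 × 15.999 = 31.998
Sum: 6×12.011 + 11×1.008 + 1×14.007 + 2×15.999 = 129.159 → 129.16 g/mol.

129.16 g/mol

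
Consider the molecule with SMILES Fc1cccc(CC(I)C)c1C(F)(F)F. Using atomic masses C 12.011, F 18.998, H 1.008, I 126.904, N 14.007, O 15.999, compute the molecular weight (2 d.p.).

332.08 g/mol

First, the molecular formula is C10H9F4I (counting implicit H from valence).
  C: 10 × 12.011 = 120.110
  F: 4 × 18.998 = 75.992
  H: 9 × 1.008 = 9.072
  I: 1 × 126.904 = 126.904
Sum: 10×12.011 + 4×18.998 + 9×1.008 + 1×126.904 = 332.078 → 332.08 g/mol.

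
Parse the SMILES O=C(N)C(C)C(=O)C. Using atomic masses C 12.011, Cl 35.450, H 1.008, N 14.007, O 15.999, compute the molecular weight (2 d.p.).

115.13 g/mol

First, the molecular formula is C5H9NO2 (counting implicit H from valence).
  C: 5 × 12.011 = 60.055
  H: 9 × 1.008 = 9.072
  N: 1 × 14.007 = 14.007
  O: 2 × 15.999 = 31.998
Sum: 5×12.011 + 9×1.008 + 1×14.007 + 2×15.999 = 115.132 → 115.13 g/mol.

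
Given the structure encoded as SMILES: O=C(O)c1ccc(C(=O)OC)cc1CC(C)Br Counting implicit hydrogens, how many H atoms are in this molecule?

Walk through each heavy atom and fill implicit hydrogens from standard valence (C 4, N 3, O 2, S 2, halogen 1); for lowercase aromatic atoms, an aromatic c carries 1 H when it has two neighbours and 0 H with three, and aromatic n carries 0 H:
  atom 1: O, bond orders sum to 2 (valence 2) → 0 H
  atom 2: C, bond orders sum to 4 (valence 4) → 0 H
  atom 3: O, bond orders sum to 1 (valence 2) → 1 H
  atom 4: aromatic c, 3 neighbours → 0 H
  atom 5: aromatic c, 2 neighbours → 1 H
  atom 6: aromatic c, 2 neighbours → 1 H
  atom 7: aromatic c, 3 neighbours → 0 H
  atom 8: C, bond orders sum to 4 (valence 4) → 0 H
  atom 9: O, bond orders sum to 2 (valence 2) → 0 H
  atom 10: O, bond orders sum to 2 (valence 2) → 0 H
  atom 11: C, bond orders sum to 1 (valence 4) → 3 H
  atom 12: aromatic c, 2 neighbours → 1 H
  atom 13: aromatic c, 3 neighbours → 0 H
  atom 14: C, bond orders sum to 2 (valence 4) → 2 H
  atom 15: C, bond orders sum to 3 (valence 4) → 1 H
  atom 16: C, bond orders sum to 1 (valence 4) → 3 H
  atom 17: Br (halogen, monovalent) → 0 H
Total hydrogens: 13.

13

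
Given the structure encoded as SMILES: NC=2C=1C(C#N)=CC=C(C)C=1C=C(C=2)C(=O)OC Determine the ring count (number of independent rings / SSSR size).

2

In SMILES, each pair of matching ring-closure digits denotes one ring-closing bond; the number of such bonds equals the number of independent rings.
Ring-closure bonds here: 2.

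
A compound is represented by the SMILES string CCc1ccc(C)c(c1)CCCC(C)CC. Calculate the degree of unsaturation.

Molecular formula: C16H26.
DoU = (2C + 2 + N − H − X) / 2, where X is the halogen count and O/S are ignored.
    = (2·16 + 2 + 0 − 26 − 0) / 2 = 8 / 2 = 4.

4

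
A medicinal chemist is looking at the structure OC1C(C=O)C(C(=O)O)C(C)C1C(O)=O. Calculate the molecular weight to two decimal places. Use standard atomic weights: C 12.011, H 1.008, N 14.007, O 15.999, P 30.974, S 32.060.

First, the molecular formula is C9H12O6 (counting implicit H from valence).
  C: 9 × 12.011 = 108.099
  H: 12 × 1.008 = 12.096
  O: 6 × 15.999 = 95.994
Sum: 9×12.011 + 12×1.008 + 6×15.999 = 216.189 → 216.19 g/mol.

216.19 g/mol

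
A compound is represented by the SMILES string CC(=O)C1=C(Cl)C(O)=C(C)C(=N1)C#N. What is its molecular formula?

C9H7ClN2O2

Walk through each heavy atom and fill implicit hydrogens from standard valence (C 4, N 3, O 2, S 2, halogen 1):
  atom 1: C, bond orders sum to 1 (valence 4) → 3 H
  atom 2: C, bond orders sum to 4 (valence 4) → 0 H
  atom 3: O, bond orders sum to 2 (valence 2) → 0 H
  atom 4: C, bond orders sum to 4 (valence 4) → 0 H
  atom 5: C, bond orders sum to 4 (valence 4) → 0 H
  atom 6: Cl (halogen, monovalent) → 0 H
  atom 7: C, bond orders sum to 4 (valence 4) → 0 H
  atom 8: O, bond orders sum to 1 (valence 2) → 1 H
  atom 9: C, bond orders sum to 4 (valence 4) → 0 H
  atom 10: C, bond orders sum to 1 (valence 4) → 3 H
  atom 11: C, bond orders sum to 4 (valence 4) → 0 H
  atom 12: N, bond orders sum to 3 (valence 3) → 0 H
  atom 13: C, bond orders sum to 4 (valence 4) → 0 H
  atom 14: N, bond orders sum to 3 (valence 3) → 0 H
Totals → C:9, H:7, Cl:1, N:2, O:2.
In Hill order: C9H7ClN2O2.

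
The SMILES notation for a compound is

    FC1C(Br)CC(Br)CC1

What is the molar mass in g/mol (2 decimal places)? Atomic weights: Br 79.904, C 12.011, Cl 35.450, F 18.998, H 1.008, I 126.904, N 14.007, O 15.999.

First, the molecular formula is C6H9Br2F (counting implicit H from valence).
  Br: 2 × 79.904 = 159.808
  C: 6 × 12.011 = 72.066
  F: 1 × 18.998 = 18.998
  H: 9 × 1.008 = 9.072
Sum: 2×79.904 + 6×12.011 + 1×18.998 + 9×1.008 = 259.944 → 259.94 g/mol.

259.94 g/mol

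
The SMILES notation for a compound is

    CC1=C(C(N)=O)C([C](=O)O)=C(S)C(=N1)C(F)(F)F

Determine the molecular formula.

Walk through each heavy atom and fill implicit hydrogens from standard valence (C 4, N 3, O 2, S 2, halogen 1):
  atom 1: C, bond orders sum to 1 (valence 4) → 3 H
  atom 2: C, bond orders sum to 4 (valence 4) → 0 H
  atom 3: C, bond orders sum to 4 (valence 4) → 0 H
  atom 4: C, bond orders sum to 4 (valence 4) → 0 H
  atom 5: N, bond orders sum to 1 (valence 3) → 2 H
  atom 6: O, bond orders sum to 2 (valence 2) → 0 H
  atom 7: C, bond orders sum to 4 (valence 4) → 0 H
  atom 8: C with explicit H count 0
  atom 9: O, bond orders sum to 2 (valence 2) → 0 H
  atom 10: O, bond orders sum to 1 (valence 2) → 1 H
  atom 11: C, bond orders sum to 4 (valence 4) → 0 H
  atom 12: S, bond orders sum to 1 (valence 2) → 1 H
  atom 13: C, bond orders sum to 4 (valence 4) → 0 H
  atom 14: N, bond orders sum to 3 (valence 3) → 0 H
  atom 15: C, bond orders sum to 4 (valence 4) → 0 H
  atom 16: F (halogen, monovalent) → 0 H
  atom 17: F (halogen, monovalent) → 0 H
  atom 18: F (halogen, monovalent) → 0 H
Totals → C:9, H:7, F:3, N:2, O:3, S:1.
In Hill order: C9H7F3N2O3S.

C9H7F3N2O3S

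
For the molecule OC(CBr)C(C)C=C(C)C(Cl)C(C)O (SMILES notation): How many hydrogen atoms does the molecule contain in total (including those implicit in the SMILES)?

18

Walk through each heavy atom and fill implicit hydrogens from standard valence (C 4, N 3, O 2, S 2, halogen 1):
  atom 1: O, bond orders sum to 1 (valence 2) → 1 H
  atom 2: C, bond orders sum to 3 (valence 4) → 1 H
  atom 3: C, bond orders sum to 2 (valence 4) → 2 H
  atom 4: Br (halogen, monovalent) → 0 H
  atom 5: C, bond orders sum to 3 (valence 4) → 1 H
  atom 6: C, bond orders sum to 1 (valence 4) → 3 H
  atom 7: C, bond orders sum to 3 (valence 4) → 1 H
  atom 8: C, bond orders sum to 4 (valence 4) → 0 H
  atom 9: C, bond orders sum to 1 (valence 4) → 3 H
  atom 10: C, bond orders sum to 3 (valence 4) → 1 H
  atom 11: Cl (halogen, monovalent) → 0 H
  atom 12: C, bond orders sum to 3 (valence 4) → 1 H
  atom 13: C, bond orders sum to 1 (valence 4) → 3 H
  atom 14: O, bond orders sum to 1 (valence 2) → 1 H
Total hydrogens: 18.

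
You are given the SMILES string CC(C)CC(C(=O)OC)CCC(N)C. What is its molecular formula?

Walk through each heavy atom and fill implicit hydrogens from standard valence (C 4, N 3, O 2, S 2, halogen 1):
  atom 1: C, bond orders sum to 1 (valence 4) → 3 H
  atom 2: C, bond orders sum to 3 (valence 4) → 1 H
  atom 3: C, bond orders sum to 1 (valence 4) → 3 H
  atom 4: C, bond orders sum to 2 (valence 4) → 2 H
  atom 5: C, bond orders sum to 3 (valence 4) → 1 H
  atom 6: C, bond orders sum to 4 (valence 4) → 0 H
  atom 7: O, bond orders sum to 2 (valence 2) → 0 H
  atom 8: O, bond orders sum to 2 (valence 2) → 0 H
  atom 9: C, bond orders sum to 1 (valence 4) → 3 H
  atom 10: C, bond orders sum to 2 (valence 4) → 2 H
  atom 11: C, bond orders sum to 2 (valence 4) → 2 H
  atom 12: C, bond orders sum to 3 (valence 4) → 1 H
  atom 13: N, bond orders sum to 1 (valence 3) → 2 H
  atom 14: C, bond orders sum to 1 (valence 4) → 3 H
Totals → C:11, H:23, N:1, O:2.

C11H23NO2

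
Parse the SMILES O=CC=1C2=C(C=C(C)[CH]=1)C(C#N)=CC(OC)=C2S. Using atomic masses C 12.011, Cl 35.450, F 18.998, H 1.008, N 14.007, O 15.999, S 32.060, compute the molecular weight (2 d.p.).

First, the molecular formula is C14H11NO2S (counting implicit H from valence).
  C: 14 × 12.011 = 168.154
  H: 11 × 1.008 = 11.088
  N: 1 × 14.007 = 14.007
  O: 2 × 15.999 = 31.998
  S: 1 × 32.060 = 32.060
Sum: 14×12.011 + 11×1.008 + 1×14.007 + 2×15.999 + 1×32.060 = 257.307 → 257.31 g/mol.

257.31 g/mol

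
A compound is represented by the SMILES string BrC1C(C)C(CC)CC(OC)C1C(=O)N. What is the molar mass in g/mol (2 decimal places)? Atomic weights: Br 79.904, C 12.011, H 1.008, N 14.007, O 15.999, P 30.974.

278.19 g/mol

First, the molecular formula is C11H20BrNO2 (counting implicit H from valence).
  Br: 1 × 79.904 = 79.904
  C: 11 × 12.011 = 132.121
  H: 20 × 1.008 = 20.160
  N: 1 × 14.007 = 14.007
  O: 2 × 15.999 = 31.998
Sum: 1×79.904 + 11×12.011 + 20×1.008 + 1×14.007 + 2×15.999 = 278.190 → 278.19 g/mol.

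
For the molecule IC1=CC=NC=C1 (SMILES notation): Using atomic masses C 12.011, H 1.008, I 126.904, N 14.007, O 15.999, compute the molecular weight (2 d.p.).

First, the molecular formula is C5H4IN (counting implicit H from valence).
  C: 5 × 12.011 = 60.055
  H: 4 × 1.008 = 4.032
  I: 1 × 126.904 = 126.904
  N: 1 × 14.007 = 14.007
Sum: 5×12.011 + 4×1.008 + 1×126.904 + 1×14.007 = 204.998 → 205.00 g/mol.

205.00 g/mol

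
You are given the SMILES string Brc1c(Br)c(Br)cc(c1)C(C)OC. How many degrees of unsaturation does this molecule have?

Molecular formula: C9H9Br3O.
DoU = (2C + 2 + N − H − X) / 2, where X is the halogen count and O/S are ignored.
    = (2·9 + 2 + 0 − 9 − 3) / 2 = 8 / 2 = 4.

4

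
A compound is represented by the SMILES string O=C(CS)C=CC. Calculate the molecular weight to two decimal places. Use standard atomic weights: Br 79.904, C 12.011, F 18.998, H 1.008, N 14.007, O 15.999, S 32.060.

116.18 g/mol

First, the molecular formula is C5H8OS (counting implicit H from valence).
  C: 5 × 12.011 = 60.055
  H: 8 × 1.008 = 8.064
  O: 1 × 15.999 = 15.999
  S: 1 × 32.060 = 32.060
Sum: 5×12.011 + 8×1.008 + 1×15.999 + 1×32.060 = 116.178 → 116.18 g/mol.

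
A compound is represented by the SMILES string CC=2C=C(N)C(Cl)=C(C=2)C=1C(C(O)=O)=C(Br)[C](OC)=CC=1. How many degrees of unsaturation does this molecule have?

9

Molecular formula: C15H13BrClNO3.
DoU = (2C + 2 + N − H − X) / 2, where X is the halogen count and O/S are ignored.
    = (2·15 + 2 + 1 − 13 − 2) / 2 = 18 / 2 = 9.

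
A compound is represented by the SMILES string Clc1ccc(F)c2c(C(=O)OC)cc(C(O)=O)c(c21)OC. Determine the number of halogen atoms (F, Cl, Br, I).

Halogen atoms appear at heavy-atom positions 1, 6 (1×Cl, 1×F).
Other groups present: 1 carboxylic acid, 1 ester, 1 ether.
Halogen count: 2.

2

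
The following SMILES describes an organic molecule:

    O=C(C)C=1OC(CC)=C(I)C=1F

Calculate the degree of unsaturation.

4

Degree of unsaturation = (number of rings) + (number of π bonds).
Ring closures in the SMILES: 1.
π bonds: 3 double bonds (each 1 DoU) → 3 DoU from unsaturation.
Total DoU = 1 + 3 = 4.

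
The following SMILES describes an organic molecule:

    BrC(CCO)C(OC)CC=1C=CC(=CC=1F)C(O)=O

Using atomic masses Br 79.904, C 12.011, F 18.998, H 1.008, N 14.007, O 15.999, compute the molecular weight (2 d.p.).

335.17 g/mol

First, the molecular formula is C13H16BrFO4 (counting implicit H from valence).
  Br: 1 × 79.904 = 79.904
  C: 13 × 12.011 = 156.143
  F: 1 × 18.998 = 18.998
  H: 16 × 1.008 = 16.128
  O: 4 × 15.999 = 63.996
Sum: 1×79.904 + 13×12.011 + 1×18.998 + 16×1.008 + 4×15.999 = 335.169 → 335.17 g/mol.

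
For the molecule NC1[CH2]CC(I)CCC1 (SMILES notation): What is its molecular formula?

Walk through each heavy atom and fill implicit hydrogens from standard valence (C 4, N 3, O 2, S 2, halogen 1):
  atom 1: N, bond orders sum to 1 (valence 3) → 2 H
  atom 2: C, bond orders sum to 3 (valence 4) → 1 H
  atom 3: C with explicit H count 2
  atom 4: C, bond orders sum to 2 (valence 4) → 2 H
  atom 5: C, bond orders sum to 3 (valence 4) → 1 H
  atom 6: I (halogen, monovalent) → 0 H
  atom 7: C, bond orders sum to 2 (valence 4) → 2 H
  atom 8: C, bond orders sum to 2 (valence 4) → 2 H
  atom 9: C, bond orders sum to 2 (valence 4) → 2 H
Totals → C:7, H:14, I:1, N:1.

C7H14IN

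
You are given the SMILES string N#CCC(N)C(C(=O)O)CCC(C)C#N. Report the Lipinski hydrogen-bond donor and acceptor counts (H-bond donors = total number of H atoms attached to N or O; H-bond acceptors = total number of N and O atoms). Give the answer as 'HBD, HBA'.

3, 5

Donors: find every N or O and count the H atoms it carries.
  atom 1 (N): bond orders sum to 3 → 0 H
  atom 5 (N): bond orders sum to 1 → 2 H
  atom 8 (O): bond orders sum to 2 → 0 H
  atom 9 (O): bond orders sum to 1 → 1 H
  atom 15 (N): bond orders sum to 3 → 0 H
Lipinski HBD = 3.
Acceptors: N atoms = 3, O atoms = 2 → HBA = 5.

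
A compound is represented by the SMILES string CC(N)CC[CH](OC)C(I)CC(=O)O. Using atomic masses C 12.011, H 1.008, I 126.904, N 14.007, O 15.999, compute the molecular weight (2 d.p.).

First, the molecular formula is C9H18INO3 (counting implicit H from valence).
  C: 9 × 12.011 = 108.099
  H: 18 × 1.008 = 18.144
  I: 1 × 126.904 = 126.904
  N: 1 × 14.007 = 14.007
  O: 3 × 15.999 = 47.997
Sum: 9×12.011 + 18×1.008 + 1×126.904 + 1×14.007 + 3×15.999 = 315.151 → 315.15 g/mol.

315.15 g/mol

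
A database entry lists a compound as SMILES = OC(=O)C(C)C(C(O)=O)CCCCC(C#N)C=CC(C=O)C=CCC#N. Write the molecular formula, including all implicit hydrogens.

Walk through each heavy atom and fill implicit hydrogens from standard valence (C 4, N 3, O 2, S 2, halogen 1):
  atom 1: O, bond orders sum to 1 (valence 2) → 1 H
  atom 2: C, bond orders sum to 4 (valence 4) → 0 H
  atom 3: O, bond orders sum to 2 (valence 2) → 0 H
  atom 4: C, bond orders sum to 3 (valence 4) → 1 H
  atom 5: C, bond orders sum to 1 (valence 4) → 3 H
  atom 6: C, bond orders sum to 3 (valence 4) → 1 H
  atom 7: C, bond orders sum to 4 (valence 4) → 0 H
  atom 8: O, bond orders sum to 1 (valence 2) → 1 H
  atom 9: O, bond orders sum to 2 (valence 2) → 0 H
  atom 10: C, bond orders sum to 2 (valence 4) → 2 H
  atom 11: C, bond orders sum to 2 (valence 4) → 2 H
  atom 12: C, bond orders sum to 2 (valence 4) → 2 H
  atom 13: C, bond orders sum to 2 (valence 4) → 2 H
  atom 14: C, bond orders sum to 3 (valence 4) → 1 H
  atom 15: C, bond orders sum to 4 (valence 4) → 0 H
  atom 16: N, bond orders sum to 3 (valence 3) → 0 H
  atom 17: C, bond orders sum to 3 (valence 4) → 1 H
  atom 18: C, bond orders sum to 3 (valence 4) → 1 H
  atom 19: C, bond orders sum to 3 (valence 4) → 1 H
  atom 20: C, bond orders sum to 3 (valence 4) → 1 H
  atom 21: O, bond orders sum to 2 (valence 2) → 0 H
  atom 22: C, bond orders sum to 3 (valence 4) → 1 H
  atom 23: C, bond orders sum to 3 (valence 4) → 1 H
  atom 24: C, bond orders sum to 2 (valence 4) → 2 H
  atom 25: C, bond orders sum to 4 (valence 4) → 0 H
  atom 26: N, bond orders sum to 3 (valence 3) → 0 H
Totals → C:19, H:24, N:2, O:5.

C19H24N2O5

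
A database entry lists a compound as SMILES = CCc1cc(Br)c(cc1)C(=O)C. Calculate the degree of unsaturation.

5

Molecular formula: C10H11BrO.
DoU = (2C + 2 + N − H − X) / 2, where X is the halogen count and O/S are ignored.
    = (2·10 + 2 + 0 − 11 − 1) / 2 = 10 / 2 = 5.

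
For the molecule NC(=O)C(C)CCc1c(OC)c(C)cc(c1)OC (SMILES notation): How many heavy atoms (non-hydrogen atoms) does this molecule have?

18

Every atom symbol written in the SMILES (organic subset) is one heavy atom; implicit H are not written.
Heavy atoms by element → C:14, N:1, O:3.
Total: 18.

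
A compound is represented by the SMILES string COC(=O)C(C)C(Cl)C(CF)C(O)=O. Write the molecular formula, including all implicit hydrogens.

C8H12ClFO4

Walk through each heavy atom and fill implicit hydrogens from standard valence (C 4, N 3, O 2, S 2, halogen 1):
  atom 1: C, bond orders sum to 1 (valence 4) → 3 H
  atom 2: O, bond orders sum to 2 (valence 2) → 0 H
  atom 3: C, bond orders sum to 4 (valence 4) → 0 H
  atom 4: O, bond orders sum to 2 (valence 2) → 0 H
  atom 5: C, bond orders sum to 3 (valence 4) → 1 H
  atom 6: C, bond orders sum to 1 (valence 4) → 3 H
  atom 7: C, bond orders sum to 3 (valence 4) → 1 H
  atom 8: Cl (halogen, monovalent) → 0 H
  atom 9: C, bond orders sum to 3 (valence 4) → 1 H
  atom 10: C, bond orders sum to 2 (valence 4) → 2 H
  atom 11: F (halogen, monovalent) → 0 H
  atom 12: C, bond orders sum to 4 (valence 4) → 0 H
  atom 13: O, bond orders sum to 1 (valence 2) → 1 H
  atom 14: O, bond orders sum to 2 (valence 2) → 0 H
Totals → C:8, H:12, Cl:1, F:1, O:4.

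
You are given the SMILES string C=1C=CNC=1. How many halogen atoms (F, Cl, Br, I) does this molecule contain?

0

Scan the SMILES for the halogen motif — none present.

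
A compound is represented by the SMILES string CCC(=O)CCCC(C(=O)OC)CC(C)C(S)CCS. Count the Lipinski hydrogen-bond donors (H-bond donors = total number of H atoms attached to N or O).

Donors: find every N or O and count the H atoms it carries.
  atom 4 (O): bond orders sum to 2 → 0 H
  atom 10 (O): bond orders sum to 2 → 0 H
  atom 11 (O): bond orders sum to 2 → 0 H
Lipinski HBD = 0.

0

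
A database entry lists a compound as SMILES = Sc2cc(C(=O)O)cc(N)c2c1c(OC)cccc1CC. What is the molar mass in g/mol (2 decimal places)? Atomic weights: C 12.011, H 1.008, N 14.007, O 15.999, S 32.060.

303.38 g/mol

First, the molecular formula is C16H17NO3S (counting implicit H from valence).
  C: 16 × 12.011 = 192.176
  H: 17 × 1.008 = 17.136
  N: 1 × 14.007 = 14.007
  O: 3 × 15.999 = 47.997
  S: 1 × 32.060 = 32.060
Sum: 16×12.011 + 17×1.008 + 1×14.007 + 3×15.999 + 1×32.060 = 303.376 → 303.38 g/mol.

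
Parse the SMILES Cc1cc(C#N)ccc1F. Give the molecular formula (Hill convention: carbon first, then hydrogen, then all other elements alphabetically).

Walk through each heavy atom and fill implicit hydrogens from standard valence (C 4, N 3, O 2, S 2, halogen 1); for lowercase aromatic atoms, an aromatic c carries 1 H when it has two neighbours and 0 H with three, and aromatic n carries 0 H:
  atom 1: C, bond orders sum to 1 (valence 4) → 3 H
  atom 2: aromatic c, 3 neighbours → 0 H
  atom 3: aromatic c, 2 neighbours → 1 H
  atom 4: aromatic c, 3 neighbours → 0 H
  atom 5: C, bond orders sum to 4 (valence 4) → 0 H
  atom 6: N, bond orders sum to 3 (valence 3) → 0 H
  atom 7: aromatic c, 2 neighbours → 1 H
  atom 8: aromatic c, 2 neighbours → 1 H
  atom 9: aromatic c, 3 neighbours → 0 H
  atom 10: F (halogen, monovalent) → 0 H
Totals → C:8, H:6, F:1, N:1.
In Hill order: C8H6FN.

C8H6FN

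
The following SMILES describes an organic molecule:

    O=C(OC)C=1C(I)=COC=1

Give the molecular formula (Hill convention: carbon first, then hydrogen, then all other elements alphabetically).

Walk through each heavy atom and fill implicit hydrogens from standard valence (C 4, N 3, O 2, S 2, halogen 1):
  atom 1: O, bond orders sum to 2 (valence 2) → 0 H
  atom 2: C, bond orders sum to 4 (valence 4) → 0 H
  atom 3: O, bond orders sum to 2 (valence 2) → 0 H
  atom 4: C, bond orders sum to 1 (valence 4) → 3 H
  atom 5: C, bond orders sum to 4 (valence 4) → 0 H
  atom 6: C, bond orders sum to 4 (valence 4) → 0 H
  atom 7: I (halogen, monovalent) → 0 H
  atom 8: C, bond orders sum to 3 (valence 4) → 1 H
  atom 9: O, bond orders sum to 2 (valence 2) → 0 H
  atom 10: C, bond orders sum to 3 (valence 4) → 1 H
Totals → C:6, H:5, I:1, O:3.
In Hill order: C6H5IO3.

C6H5IO3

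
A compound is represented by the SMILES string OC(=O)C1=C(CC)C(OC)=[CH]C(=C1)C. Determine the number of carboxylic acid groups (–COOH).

1

The carboxylic acid motif appears at heavy-atom position 2 in the SMILES.
Other groups present: 1 ether.
Carboxylic acid count: 1.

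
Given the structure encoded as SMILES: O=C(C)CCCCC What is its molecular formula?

Walk through each heavy atom and fill implicit hydrogens from standard valence (C 4, N 3, O 2, S 2, halogen 1):
  atom 1: O, bond orders sum to 2 (valence 2) → 0 H
  atom 2: C, bond orders sum to 4 (valence 4) → 0 H
  atom 3: C, bond orders sum to 1 (valence 4) → 3 H
  atom 4: C, bond orders sum to 2 (valence 4) → 2 H
  atom 5: C, bond orders sum to 2 (valence 4) → 2 H
  atom 6: C, bond orders sum to 2 (valence 4) → 2 H
  atom 7: C, bond orders sum to 2 (valence 4) → 2 H
  atom 8: C, bond orders sum to 1 (valence 4) → 3 H
Totals → C:7, H:14, O:1.

C7H14O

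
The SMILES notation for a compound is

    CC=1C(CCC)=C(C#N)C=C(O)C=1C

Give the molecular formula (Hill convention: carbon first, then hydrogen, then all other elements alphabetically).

C12H15NO

Walk through each heavy atom and fill implicit hydrogens from standard valence (C 4, N 3, O 2, S 2, halogen 1):
  atom 1: C, bond orders sum to 1 (valence 4) → 3 H
  atom 2: C, bond orders sum to 4 (valence 4) → 0 H
  atom 3: C, bond orders sum to 4 (valence 4) → 0 H
  atom 4: C, bond orders sum to 2 (valence 4) → 2 H
  atom 5: C, bond orders sum to 2 (valence 4) → 2 H
  atom 6: C, bond orders sum to 1 (valence 4) → 3 H
  atom 7: C, bond orders sum to 4 (valence 4) → 0 H
  atom 8: C, bond orders sum to 4 (valence 4) → 0 H
  atom 9: N, bond orders sum to 3 (valence 3) → 0 H
  atom 10: C, bond orders sum to 3 (valence 4) → 1 H
  atom 11: C, bond orders sum to 4 (valence 4) → 0 H
  atom 12: O, bond orders sum to 1 (valence 2) → 1 H
  atom 13: C, bond orders sum to 4 (valence 4) → 0 H
  atom 14: C, bond orders sum to 1 (valence 4) → 3 H
Totals → C:12, H:15, N:1, O:1.
In Hill order: C12H15NO.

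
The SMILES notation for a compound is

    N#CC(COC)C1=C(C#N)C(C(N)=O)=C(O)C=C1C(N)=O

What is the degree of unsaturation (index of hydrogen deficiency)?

10

Degree of unsaturation = (number of rings) + (number of π bonds).
Ring closures in the SMILES: 1.
π bonds: 5 double bonds (each 1 DoU), 2 triple bonds (each 2 DoU) → 9 DoU from unsaturation.
Total DoU = 1 + 9 = 10.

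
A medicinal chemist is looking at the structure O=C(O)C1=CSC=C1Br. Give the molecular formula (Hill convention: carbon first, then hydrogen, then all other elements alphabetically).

Walk through each heavy atom and fill implicit hydrogens from standard valence (C 4, N 3, O 2, S 2, halogen 1):
  atom 1: O, bond orders sum to 2 (valence 2) → 0 H
  atom 2: C, bond orders sum to 4 (valence 4) → 0 H
  atom 3: O, bond orders sum to 1 (valence 2) → 1 H
  atom 4: C, bond orders sum to 4 (valence 4) → 0 H
  atom 5: C, bond orders sum to 3 (valence 4) → 1 H
  atom 6: S, bond orders sum to 2 (valence 2) → 0 H
  atom 7: C, bond orders sum to 3 (valence 4) → 1 H
  atom 8: C, bond orders sum to 4 (valence 4) → 0 H
  atom 9: Br (halogen, monovalent) → 0 H
Totals → C:5, H:3, Br:1, O:2, S:1.

C5H3BrO2S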